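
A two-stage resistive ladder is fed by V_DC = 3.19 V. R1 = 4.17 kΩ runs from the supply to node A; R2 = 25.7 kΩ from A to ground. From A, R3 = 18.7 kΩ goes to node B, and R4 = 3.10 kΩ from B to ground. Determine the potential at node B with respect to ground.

V_B ≈ 0.335 V

Looking into the second stage from A: R3 + R4 = 21.80 kΩ appears in parallel with R2.
R2 ‖ (R3+R4) = 11.79 kΩ.
V_A = 3.19 × 11.79/(4.17 + 11.79) = 2.357 V.
Then the unloaded second divider: V_B = V_A × R4/(R3+R4) = 2.357 × 0.1422 = 0.3351 V.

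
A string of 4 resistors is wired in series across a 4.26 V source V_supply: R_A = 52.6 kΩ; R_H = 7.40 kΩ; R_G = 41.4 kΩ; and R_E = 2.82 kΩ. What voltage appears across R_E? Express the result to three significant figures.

V ≈ 0.115 V

Total series resistance ΣR = 52.6 + 7.40 + 41.4 + 2.82 = 104.2 kΩ.
Voltage divider: V = V_supply · (2.820 / 104.2) = 4.26 × 0.02706 = 0.1153 V.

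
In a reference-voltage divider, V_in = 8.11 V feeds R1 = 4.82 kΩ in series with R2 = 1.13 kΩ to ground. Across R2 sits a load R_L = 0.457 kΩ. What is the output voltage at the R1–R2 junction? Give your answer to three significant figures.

The load sits in parallel with R2, giving an effective lower resistance R2' = R2·R_L/(R2+R_L) = 0.3254 kΩ.
Now apply the divider: V_out = 8.11 × 0.06324 = 0.5129 V.

V_out ≈ 0.513 V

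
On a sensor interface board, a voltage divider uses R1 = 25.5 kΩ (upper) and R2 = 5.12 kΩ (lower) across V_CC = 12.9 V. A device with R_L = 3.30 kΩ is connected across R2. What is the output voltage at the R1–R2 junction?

V_out ≈ 0.941 V

R2 ‖ R_L = (5.12 × 3.30)/(5.12 + 3.30) = 2.007 kΩ.
Now apply the divider: V_out = 12.9 × 0.07295 = 0.9411 V.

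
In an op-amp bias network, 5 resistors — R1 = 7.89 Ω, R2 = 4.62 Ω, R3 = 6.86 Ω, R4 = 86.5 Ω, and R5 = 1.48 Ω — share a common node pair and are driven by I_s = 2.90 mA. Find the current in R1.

Total conductance ΣG = 1/7.89 + 1/4.62 + 1/6.86 + 1/86.5 + 1/1.48 = 1.176 (units of 1/Ω).
Current divider: I(R1) = I_s · G_k/ΣG = 2.90 × (0.1267/1.176) = 2.90 × 0.1078 = 0.3125 mA.

I ≈ 0.312 mA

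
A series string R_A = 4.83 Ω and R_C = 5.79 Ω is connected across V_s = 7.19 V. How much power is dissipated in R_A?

P ≈ 2.21 W

ΣR = 10.62 Ω → I = 7.19/10.62 = 0.6770 A.
V(R_A) = I·R = 3.270 V; P = V·I = 3.270 × 0.6770 = 2.214 W.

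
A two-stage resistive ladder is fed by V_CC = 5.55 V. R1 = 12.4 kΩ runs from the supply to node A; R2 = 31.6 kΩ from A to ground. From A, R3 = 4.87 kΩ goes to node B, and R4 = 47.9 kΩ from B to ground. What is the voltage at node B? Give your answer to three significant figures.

Looking into the second stage from A: R3 + R4 = 52.77 kΩ appears in parallel with R2.
Effective lower resistance at A: R2 ‖ 52.77 = 19.76 kΩ.
V_A = 5.55 × 19.76/(12.4 + 19.76) = 3.410 V.
Stage 2 is unloaded, so V_B = V_A · R4/(R3+R4) = 3.410 × 47.9/52.77 = 3.096 V.

V_B ≈ 3.10 V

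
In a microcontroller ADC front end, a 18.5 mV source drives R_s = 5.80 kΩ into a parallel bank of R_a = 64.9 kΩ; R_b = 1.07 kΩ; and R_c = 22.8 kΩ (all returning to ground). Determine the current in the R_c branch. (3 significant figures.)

Parallel bank: R_p = 1/(1/64.9 + 1/1.07 + 1/22.8) = 1.006 kΩ.
Node voltage V_A = V_DC · R_p/(R_s + R_p) = 18.5 × 0.1478 = 2.735 mV.
Branch current I = V_A/R_c = 2.735/22.8 = 0.1200 µA.

I ≈ 0.120 µA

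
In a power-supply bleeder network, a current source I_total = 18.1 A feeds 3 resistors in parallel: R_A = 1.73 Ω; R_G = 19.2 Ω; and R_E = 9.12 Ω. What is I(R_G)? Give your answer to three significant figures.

I ≈ 1.27 A

ΣG = 1/1.73 + 1/19.2 + 1/9.12 = 0.7398.
R_G takes the fraction G_k/ΣG = 0.05208/0.7398 = 0.07041, so I = 18.1 × 0.07041 = 1.274 A.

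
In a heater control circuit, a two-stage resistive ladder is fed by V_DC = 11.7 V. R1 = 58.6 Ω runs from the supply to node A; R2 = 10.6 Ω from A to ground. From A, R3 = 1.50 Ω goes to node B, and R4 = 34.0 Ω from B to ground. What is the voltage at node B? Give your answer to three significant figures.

V_B ≈ 1.37 V

Node A sees R2 in parallel with the series input of stage 2, R3 + R4 = 35.50 Ω.
R2 ‖ (R3+R4) = 8.163 Ω.
So V_A = 11.7 × 0.1223 = 1.430 V.
Then the unloaded second divider: V_B = V_A × R4/(R3+R4) = 1.430 × 0.9577 = 1.370 V.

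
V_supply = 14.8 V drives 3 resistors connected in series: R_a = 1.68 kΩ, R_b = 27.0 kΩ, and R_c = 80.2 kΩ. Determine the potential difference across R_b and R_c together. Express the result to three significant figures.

Total series resistance ΣR = 1.68 + 27.0 + 80.2 = 108.9 kΩ.
R_{R_b..R_c} = 27.0 + 80.2 = 107.2 kΩ.
By the voltage-divider rule, V = 14.8 × 107.2/108.9 = 14.57 V.

V ≈ 14.6 V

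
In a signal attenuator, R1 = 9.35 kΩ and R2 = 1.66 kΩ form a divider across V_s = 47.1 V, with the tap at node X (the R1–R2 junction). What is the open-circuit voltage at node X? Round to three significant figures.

V_th ≈ 7.10 V

With X open, the divider is unloaded: V_th = 47.1 × 1.66/11.01 = 7.101 V.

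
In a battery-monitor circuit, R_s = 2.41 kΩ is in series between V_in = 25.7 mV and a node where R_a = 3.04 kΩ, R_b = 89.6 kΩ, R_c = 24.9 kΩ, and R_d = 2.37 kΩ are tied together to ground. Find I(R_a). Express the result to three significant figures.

Parallel bank: R_p = 1/(1/3.04 + 1/89.6 + 1/24.9 + 1/2.37) = 1.247 kΩ.
V_A = 25.7 × 1.247/3.657 = 8.761 mV.
Branch current I = V_A/R_a = 8.761/3.04 = 2.882 µA.

I ≈ 2.88 µA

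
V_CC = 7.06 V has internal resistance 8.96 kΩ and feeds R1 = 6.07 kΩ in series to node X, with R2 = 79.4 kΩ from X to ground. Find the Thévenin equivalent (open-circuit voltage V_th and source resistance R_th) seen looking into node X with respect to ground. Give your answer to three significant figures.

R1' = 8.96 + 6.07 = 15.03 kΩ (source resistance + R1).
Open-circuit (no load on X): V_th = V_CC · R2/(R1' + R2) = 7.06 × 79.4/(15.03 + 79.4) = 5.936 V.
Zeroing V_CC shorts the top of R1' to ground, so R_th = R1' ‖ R2 = 12.64 kΩ.

V_th ≈ 5.94 V, R_th ≈ 12.6 kΩ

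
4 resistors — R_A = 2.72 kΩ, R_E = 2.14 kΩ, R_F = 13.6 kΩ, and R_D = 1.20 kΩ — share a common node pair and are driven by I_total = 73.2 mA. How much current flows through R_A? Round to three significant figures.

I ≈ 15.5 mA

Total conductance ΣG = 1/2.72 + 1/2.14 + 1/13.6 + 1/1.20 = 1.742 (units of 1/kΩ).
Current divider: I(R_A) = I_total · G_k/ΣG = 73.2 × (0.3676/1.742) = 73.2 × 0.2111 = 15.45 mA.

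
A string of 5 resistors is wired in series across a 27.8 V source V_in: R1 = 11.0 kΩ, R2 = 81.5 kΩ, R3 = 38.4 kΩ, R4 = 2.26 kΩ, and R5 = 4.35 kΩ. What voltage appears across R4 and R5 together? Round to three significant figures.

V ≈ 1.34 V

ΣR = 11.0 + 81.5 + 38.4 + 2.26 + 4.35 = 137.5 kΩ.
R_{R4..R5} = 2.26 + 4.35 = 6.610 kΩ.
V = V_in · R/ΣR = 27.8 × 0.04807 = 1.336 V.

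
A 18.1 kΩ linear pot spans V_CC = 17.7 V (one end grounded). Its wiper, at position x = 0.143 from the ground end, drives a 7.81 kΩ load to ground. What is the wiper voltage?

The pot divides into 15.51 kΩ above the wiper and 2.588 kΩ below.
R_L loads the lower segment: effective lower R = 1.944 kΩ.
Loaded-divider output: V_out = 17.7 × 0.1114 = 1.971 V.
(Unloaded: V_out = x·V_CC = 2.53 V.)

V_out ≈ 1.97 V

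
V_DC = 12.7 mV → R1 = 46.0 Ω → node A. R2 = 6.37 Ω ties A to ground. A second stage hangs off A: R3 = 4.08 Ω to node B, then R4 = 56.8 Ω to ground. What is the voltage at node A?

V_A ≈ 1.41 mV

Looking into the second stage from A: R3 + R4 = 60.88 Ω appears in parallel with R2.
Effective lower resistance at A: R2 ‖ 60.88 = 5.767 Ω.
First divider: V_A = V_DC · 5.767/(46.0 + 5.767) = 1.415 mV.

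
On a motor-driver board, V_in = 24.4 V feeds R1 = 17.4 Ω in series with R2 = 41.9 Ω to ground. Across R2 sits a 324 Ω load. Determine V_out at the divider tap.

R2 ‖ R_L = (41.9 × 324)/(41.9 + 324) = 37.10 Ω.
Now apply the divider: V_out = 24.4 × 0.6807 = 16.61 V.

V_out ≈ 16.6 V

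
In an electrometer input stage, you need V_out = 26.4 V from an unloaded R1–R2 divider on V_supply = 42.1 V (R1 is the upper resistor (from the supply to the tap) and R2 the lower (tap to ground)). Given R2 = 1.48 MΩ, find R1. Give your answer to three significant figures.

R1 ≈ 0.880 MΩ

The divider ratio is R2/(R1+R2) = 26.4/42.1 = 0.6271.
R1 = R2·(1/k − 1) = 1.48 × 0.5947 = 0.8802 MΩ.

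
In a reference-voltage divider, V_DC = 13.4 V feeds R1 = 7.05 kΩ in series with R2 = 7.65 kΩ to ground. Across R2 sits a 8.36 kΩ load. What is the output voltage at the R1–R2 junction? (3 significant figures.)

V_out ≈ 4.85 V

The load sits in parallel with R2, giving an effective lower resistance R2' = R2·R_L/(R2+R_L) = 3.995 kΩ.
Then V_out = V_DC · R2'/(R1 + R2') = 13.4 × 3.995/11.04 = 4.847 V.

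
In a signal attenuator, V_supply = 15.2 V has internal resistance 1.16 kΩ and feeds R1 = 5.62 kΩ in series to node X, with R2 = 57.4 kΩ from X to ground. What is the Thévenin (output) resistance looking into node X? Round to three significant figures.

R1' = 1.16 + 5.62 = 6.780 kΩ (source resistance + R1).
Zeroing V_supply shorts the top of R1' to ground, so R_th = R1' ‖ R2 = 6.064 kΩ.

R_th ≈ 6.06 kΩ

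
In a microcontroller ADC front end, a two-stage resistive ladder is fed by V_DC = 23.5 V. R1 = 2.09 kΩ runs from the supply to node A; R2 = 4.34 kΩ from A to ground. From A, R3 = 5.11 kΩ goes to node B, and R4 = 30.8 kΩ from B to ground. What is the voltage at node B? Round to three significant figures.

The second stage (R3 + R4 = 35.91 kΩ) loads node A in parallel with R2.
R2 ‖ (R3+R4) = 3.872 kΩ.
So V_A = 23.5 × 0.6494 = 15.26 V.
Then the unloaded second divider: V_B = V_A × R4/(R3+R4) = 15.26 × 0.8577 = 13.09 V.

V_B ≈ 13.1 V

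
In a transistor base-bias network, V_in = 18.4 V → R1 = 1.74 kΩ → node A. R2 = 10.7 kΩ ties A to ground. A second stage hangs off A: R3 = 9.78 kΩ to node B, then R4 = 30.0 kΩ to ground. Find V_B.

V_B ≈ 11.5 V

Node A sees R2 in parallel with the series input of stage 2, R3 + R4 = 39.78 kΩ.
Effective lower resistance at A: R2 ‖ 39.78 = 8.432 kΩ.
First divider: V_A = V_in · 8.432/(1.74 + 8.432) = 15.25 V.
Then the unloaded second divider: V_B = V_A × R4/(R3+R4) = 15.25 × 0.7541 = 11.50 V.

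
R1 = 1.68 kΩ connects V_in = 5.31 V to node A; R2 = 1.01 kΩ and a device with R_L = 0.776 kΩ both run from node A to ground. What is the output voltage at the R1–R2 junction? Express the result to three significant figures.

The load sits in parallel with R2, giving an effective lower resistance R2' = R2·R_L/(R2+R_L) = 0.4388 kΩ.
Voltage divider with the loaded lower leg: V_out = 5.31 × 0.4388/(1.68 + 0.4388) = 5.31 × 0.2071 = 1.100 V.

V_out ≈ 1.10 V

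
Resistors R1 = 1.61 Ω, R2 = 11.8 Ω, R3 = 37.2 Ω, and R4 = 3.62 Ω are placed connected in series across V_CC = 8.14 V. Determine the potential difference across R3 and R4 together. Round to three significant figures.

V ≈ 6.13 V

Total series resistance ΣR = 1.61 + 11.8 + 37.2 + 3.62 = 54.23 Ω.
R_{R3..R4} = 37.2 + 3.62 = 40.82 Ω.
By the voltage-divider rule, V = 8.14 × 40.82/54.23 = 6.127 V.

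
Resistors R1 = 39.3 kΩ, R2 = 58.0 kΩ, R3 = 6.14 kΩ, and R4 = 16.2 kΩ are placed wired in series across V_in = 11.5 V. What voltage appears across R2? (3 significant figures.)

Total series resistance ΣR = 39.3 + 58.0 + 6.14 + 16.2 = 119.6 kΩ.
V = V_in · R/ΣR = 11.5 × 0.4848 = 5.575 V.

V ≈ 5.58 V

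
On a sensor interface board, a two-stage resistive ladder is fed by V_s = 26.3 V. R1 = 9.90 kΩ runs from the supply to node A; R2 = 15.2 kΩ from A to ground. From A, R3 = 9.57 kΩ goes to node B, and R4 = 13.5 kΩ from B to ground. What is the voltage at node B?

V_B ≈ 7.40 V

Looking into the second stage from A: R3 + R4 = 23.07 kΩ appears in parallel with R2.
R2 ‖ (R3+R4) = 9.163 kΩ.
First divider: V_A = V_s · 9.163/(9.90 + 9.163) = 12.64 V.
V_B = V_A × 0.5852 = 7.398 V.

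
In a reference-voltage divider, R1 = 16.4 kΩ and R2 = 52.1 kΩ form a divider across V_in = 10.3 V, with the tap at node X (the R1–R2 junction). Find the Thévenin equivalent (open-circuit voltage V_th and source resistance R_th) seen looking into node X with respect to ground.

V_th is the unloaded tap voltage: V_in · R2/(R1+R2) = 10.3 × 0.7606 = 7.834 V.
Zeroing V_in shorts the top of R1 to ground, so R_th = R1 ‖ R2 = 12.47 kΩ.

V_th ≈ 7.83 V, R_th ≈ 12.5 kΩ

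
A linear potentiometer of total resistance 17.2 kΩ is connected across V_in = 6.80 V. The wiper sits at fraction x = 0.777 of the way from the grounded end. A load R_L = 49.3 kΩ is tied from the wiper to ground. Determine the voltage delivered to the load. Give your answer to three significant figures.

Lower segment x·R_p = 13.36 kΩ; upper segment (1−x)·R_p = 3.836 kΩ.
Lower segment in parallel with the load: 13.36 ‖ 49.3 = 10.51 kΩ.
Loaded-divider output: V_out = 6.80 × 0.7327 = 4.982 V.

V_out ≈ 4.98 V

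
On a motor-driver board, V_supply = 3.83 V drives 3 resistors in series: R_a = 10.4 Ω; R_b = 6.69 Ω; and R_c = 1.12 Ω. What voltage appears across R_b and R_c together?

Series total: ΣR = 10.4 + 6.69 + 1.12 = 18.21 Ω.
R_{R_b..R_c} = 6.69 + 1.12 = 7.810 Ω.
By the voltage-divider rule, V = 3.83 × 7.810/18.21 = 1.643 V.

V ≈ 1.64 V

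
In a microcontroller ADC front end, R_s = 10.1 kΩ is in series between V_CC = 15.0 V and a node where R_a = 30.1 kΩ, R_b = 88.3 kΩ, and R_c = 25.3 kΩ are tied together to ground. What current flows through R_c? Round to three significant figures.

I ≈ 0.321 mA

Equivalent of the parallel group: R_p = 11.89 kΩ.
V_A by voltage divider: V_A = 15.0 × 11.89/(10.1 + 11.89) = 8.112 V.
Branch current I = V_A/R_c = 8.112/25.3 = 0.3206 mA.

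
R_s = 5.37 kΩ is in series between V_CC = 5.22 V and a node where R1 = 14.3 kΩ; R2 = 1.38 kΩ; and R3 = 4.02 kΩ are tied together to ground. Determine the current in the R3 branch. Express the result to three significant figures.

I ≈ 0.197 mA

Parallel bank: R_p = 1/(1/14.3 + 1/1.38 + 1/4.02) = 0.9585 kΩ.
Node voltage V_A = V_CC · R_p/(R_s + R_p) = 5.22 × 0.1515 = 0.7906 V.
I(R3) = V_A / R3 = 0.7906/4.02 = 0.1967 mA.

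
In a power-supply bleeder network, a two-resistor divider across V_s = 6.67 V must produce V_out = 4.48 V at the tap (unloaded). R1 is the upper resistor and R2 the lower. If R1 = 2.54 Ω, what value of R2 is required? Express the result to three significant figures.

V_out/V_s = R2/(R1+R2) = 0.6717.
R2 = R1 · 0.6717/(1 − 0.6717) = 5.196 Ω.

R2 ≈ 5.20 Ω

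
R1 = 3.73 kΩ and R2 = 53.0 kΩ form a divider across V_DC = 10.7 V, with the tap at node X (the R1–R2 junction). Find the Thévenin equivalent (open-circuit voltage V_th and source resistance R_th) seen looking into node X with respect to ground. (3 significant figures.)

With X open, the divider is unloaded: V_th = 10.7 × 53.0/56.73 = 9.996 V.
Looking into X with the source shorted: R_th = R1·R2/(R1+R2) = 3.730 × 53.0/56.73 = 3.485 kΩ.

V_th ≈ 10.0 V, R_th ≈ 3.48 kΩ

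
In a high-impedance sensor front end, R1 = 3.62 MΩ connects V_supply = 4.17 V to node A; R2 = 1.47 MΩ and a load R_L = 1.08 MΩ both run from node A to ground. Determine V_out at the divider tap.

V_out ≈ 0.612 V

R2 ‖ R_L = (1.47 × 1.08)/(1.47 + 1.08) = 0.6226 MΩ.
Now apply the divider: V_out = 4.17 × 0.1467 = 0.6119 V.
(Unloaded it would be 1.20 V; the load pulls it down.)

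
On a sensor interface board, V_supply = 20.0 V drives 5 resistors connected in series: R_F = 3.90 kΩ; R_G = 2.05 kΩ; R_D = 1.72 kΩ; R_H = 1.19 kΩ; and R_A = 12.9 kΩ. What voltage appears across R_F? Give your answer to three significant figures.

Total series resistance ΣR = 3.90 + 2.05 + 1.72 + 1.19 + 12.9 = 21.76 kΩ.
By the voltage-divider rule, V = 20.0 × 3.900/21.76 = 3.585 V.

V ≈ 3.58 V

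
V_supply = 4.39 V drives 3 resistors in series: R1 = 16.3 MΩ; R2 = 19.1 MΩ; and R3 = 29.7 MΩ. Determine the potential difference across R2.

V ≈ 1.29 V

Series total: ΣR = 16.3 + 19.1 + 29.7 = 65.10 MΩ.
V = V_supply · R/ΣR = 4.39 × 0.2934 = 1.288 V.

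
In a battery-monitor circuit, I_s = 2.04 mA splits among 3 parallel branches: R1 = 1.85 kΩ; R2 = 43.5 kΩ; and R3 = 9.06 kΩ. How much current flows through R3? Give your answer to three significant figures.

Total conductance ΣG = 1/1.85 + 1/43.5 + 1/9.06 = 0.6739 (units of 1/kΩ).
By the current-divider rule, I = I_s · G_k/ΣG = 2.04 × 0.1638 = 0.3341 mA.

I ≈ 0.334 mA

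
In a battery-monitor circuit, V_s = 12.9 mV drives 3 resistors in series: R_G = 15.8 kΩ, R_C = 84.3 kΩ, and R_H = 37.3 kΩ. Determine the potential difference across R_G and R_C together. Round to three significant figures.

Total series resistance ΣR = 15.8 + 84.3 + 37.3 = 137.4 kΩ.
R_{R_G..R_C} = 15.8 + 84.3 = 100.1 kΩ.
By the voltage-divider rule, V = 12.9 × 100.1/137.4 = 9.398 mV.

V ≈ 9.40 mV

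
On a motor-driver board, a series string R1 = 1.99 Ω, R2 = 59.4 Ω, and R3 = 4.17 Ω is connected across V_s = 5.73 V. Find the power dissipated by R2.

The common current is I = 5.73/65.56 = 0.08740 A.
V(R2) = I·R = 5.192 V; P = V·I = 5.192 × 0.08740 = 0.4538 W.

P ≈ 0.454 W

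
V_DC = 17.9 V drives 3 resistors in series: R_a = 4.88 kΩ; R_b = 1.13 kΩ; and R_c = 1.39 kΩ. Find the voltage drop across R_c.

Total series resistance ΣR = 4.88 + 1.13 + 1.39 = 7.400 kΩ.
Voltage divider: V = V_DC · (1.390 / 7.400) = 17.9 × 0.1878 = 3.362 V.

V ≈ 3.36 V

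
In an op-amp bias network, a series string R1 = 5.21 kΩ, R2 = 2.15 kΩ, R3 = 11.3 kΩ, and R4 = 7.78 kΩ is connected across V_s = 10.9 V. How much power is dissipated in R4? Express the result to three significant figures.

P ≈ 1.32 mW

Series current I = V_s/ΣR = 10.9/26.44 = 0.4123 mA.
V(R4) = I·R = 3.207 V; P = V·I = 3.207 × 0.4123 = 1.322 mW.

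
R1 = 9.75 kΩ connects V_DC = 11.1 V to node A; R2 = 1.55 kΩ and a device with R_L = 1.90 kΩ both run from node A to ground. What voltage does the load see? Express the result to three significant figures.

The load sits in parallel with R2, giving an effective lower resistance R2' = R2·R_L/(R2+R_L) = 0.8536 kΩ.
Voltage divider with the loaded lower leg: V_out = 11.1 × 0.8536/(9.75 + 0.8536) = 11.1 × 0.08050 = 0.8936 V.
(Unloaded it would be 1.52 V; the load pulls it down.)

V_out ≈ 0.894 V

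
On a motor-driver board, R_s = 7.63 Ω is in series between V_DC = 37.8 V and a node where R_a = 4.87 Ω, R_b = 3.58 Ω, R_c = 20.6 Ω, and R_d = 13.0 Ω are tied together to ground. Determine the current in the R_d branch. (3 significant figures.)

I ≈ 0.514 A

Combine the parallel branches: R_p = (1/4.87 + 1/3.58 + 1/20.6 + 1/13.0)⁻¹ = 1.639 Ω.
V_A = 37.8 × 1.639/9.269 = 6.684 V.
Branch current I = V_A/R_d = 6.684/13.0 = 0.5142 A.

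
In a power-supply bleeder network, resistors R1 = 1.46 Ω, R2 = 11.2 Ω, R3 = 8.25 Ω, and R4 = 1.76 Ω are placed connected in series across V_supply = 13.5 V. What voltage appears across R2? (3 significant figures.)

Total series resistance ΣR = 1.46 + 11.2 + 8.25 + 1.76 = 22.67 Ω.
Voltage divider: V = V_supply · (11.20 / 22.67) = 13.5 × 0.4940 = 6.670 V.

V ≈ 6.67 V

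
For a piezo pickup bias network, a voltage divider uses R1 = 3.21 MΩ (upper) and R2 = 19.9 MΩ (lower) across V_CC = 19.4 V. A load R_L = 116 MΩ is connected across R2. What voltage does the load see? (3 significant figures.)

The load sits in parallel with R2, giving an effective lower resistance R2' = R2·R_L/(R2+R_L) = 16.99 MΩ.
Voltage divider with the loaded lower leg: V_out = 19.4 × 16.99/(3.21 + 16.99) = 19.4 × 0.8411 = 16.32 V.

V_out ≈ 16.3 V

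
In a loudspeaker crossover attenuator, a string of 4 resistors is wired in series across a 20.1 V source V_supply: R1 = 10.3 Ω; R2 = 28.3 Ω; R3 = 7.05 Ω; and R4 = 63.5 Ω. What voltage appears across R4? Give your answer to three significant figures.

ΣR = 10.3 + 28.3 + 7.05 + 63.5 = 109.2 Ω.
Voltage divider: V = V_supply · (63.50 / 109.2) = 20.1 × 0.5818 = 11.69 V.

V ≈ 11.7 V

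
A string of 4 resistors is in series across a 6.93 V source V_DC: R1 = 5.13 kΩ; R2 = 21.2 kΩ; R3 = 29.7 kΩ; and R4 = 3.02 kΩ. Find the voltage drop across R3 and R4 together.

V ≈ 3.84 V

Total series resistance ΣR = 5.13 + 21.2 + 29.7 + 3.02 = 59.05 kΩ.
R_{R3..R4} = 29.7 + 3.02 = 32.72 kΩ.
Voltage divider: V = V_DC · (32.72 / 59.05) = 6.93 × 0.5541 = 3.840 V.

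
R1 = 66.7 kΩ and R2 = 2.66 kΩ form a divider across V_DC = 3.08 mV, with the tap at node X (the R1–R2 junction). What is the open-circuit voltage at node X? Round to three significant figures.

V_th ≈ 0.118 mV

V_th is the unloaded tap voltage: V_DC · R2/(R1+R2) = 3.08 × 0.03835 = 0.1181 mV.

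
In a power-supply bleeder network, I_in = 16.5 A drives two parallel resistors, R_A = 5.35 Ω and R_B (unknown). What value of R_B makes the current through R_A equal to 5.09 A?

R_B ≈ 2.39 Ω

Two-branch current divider: I_A = I_in · R_B/(R_A + R_B).
With f = 0.3085, R_B = R_A · f/(1−f) = 5.35 × 0.4461 = 2.387 Ω.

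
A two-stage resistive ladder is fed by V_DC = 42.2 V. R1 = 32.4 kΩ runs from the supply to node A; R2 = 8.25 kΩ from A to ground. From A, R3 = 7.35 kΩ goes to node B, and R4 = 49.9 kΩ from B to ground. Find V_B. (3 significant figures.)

The second stage (R3 + R4 = 57.25 kΩ) loads node A in parallel with R2.
Effective lower resistance at A: R2 ‖ 57.25 = 7.211 kΩ.
First divider: V_A = V_DC · 7.211/(32.4 + 7.211) = 7.682 V.
V_B = V_A × 0.8716 = 6.696 V.

V_B ≈ 6.70 V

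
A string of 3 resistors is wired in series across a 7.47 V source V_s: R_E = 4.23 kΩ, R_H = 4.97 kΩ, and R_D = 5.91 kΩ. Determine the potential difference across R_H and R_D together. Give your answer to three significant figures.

ΣR = 4.23 + 4.97 + 5.91 = 15.11 kΩ.
R_{R_H..R_D} = 4.97 + 5.91 = 10.88 kΩ.
Voltage divider: V = V_s · (10.88 / 15.11) = 7.47 × 0.7201 = 5.379 V.

V ≈ 5.38 V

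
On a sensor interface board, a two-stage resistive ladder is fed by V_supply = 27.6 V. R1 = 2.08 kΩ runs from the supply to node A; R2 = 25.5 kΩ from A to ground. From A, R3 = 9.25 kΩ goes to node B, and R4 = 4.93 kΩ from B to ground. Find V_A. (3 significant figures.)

The second stage (R3 + R4 = 14.18 kΩ) loads node A in parallel with R2.
Effective lower resistance at A: R2 ‖ 14.18 = 9.113 kΩ.
First divider: V_A = V_supply · 9.113/(2.08 + 9.113) = 22.47 V.

V_A ≈ 22.5 V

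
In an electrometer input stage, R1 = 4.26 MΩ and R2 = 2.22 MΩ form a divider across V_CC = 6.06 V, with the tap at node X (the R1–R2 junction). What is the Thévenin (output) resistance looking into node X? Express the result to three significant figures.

Looking into X with the source shorted: R_th = R1·R2/(R1+R2) = 4.260 × 2.22/6.480 = 1.459 MΩ.

R_th ≈ 1.46 MΩ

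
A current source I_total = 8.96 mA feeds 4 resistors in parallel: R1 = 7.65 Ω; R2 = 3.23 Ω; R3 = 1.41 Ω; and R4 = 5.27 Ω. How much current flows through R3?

Conductances: ΣG = 1/7.65 + 1/3.23 + 1/1.41 + 1/5.27 = 1.339 (1/Ω).
Current divider: I(R3) = I_total · G_k/ΣG = 8.96 × (0.7092/1.339) = 8.96 × 0.5295 = 4.745 mA.

I ≈ 4.74 mA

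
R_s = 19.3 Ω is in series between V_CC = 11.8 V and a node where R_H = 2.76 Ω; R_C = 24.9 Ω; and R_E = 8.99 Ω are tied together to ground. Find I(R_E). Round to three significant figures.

Equivalent of the parallel group: R_p = 1.947 Ω.
Node voltage V_A = V_CC · R_p/(R_s + R_p) = 11.8 × 0.09162 = 1.081 V.
I(R_E) = V_A / R_E = 1.081/8.99 = 0.1203 A.

I ≈ 0.120 A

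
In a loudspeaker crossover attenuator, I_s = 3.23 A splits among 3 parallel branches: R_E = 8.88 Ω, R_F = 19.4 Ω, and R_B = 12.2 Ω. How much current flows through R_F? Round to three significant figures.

I ≈ 0.676 A

Total conductance ΣG = 1/8.88 + 1/19.4 + 1/12.2 = 0.2461 (units of 1/Ω).
R_F takes the fraction G_k/ΣG = 0.05155/0.2461 = 0.2094, so I = 3.23 × 0.2094 = 0.6765 A.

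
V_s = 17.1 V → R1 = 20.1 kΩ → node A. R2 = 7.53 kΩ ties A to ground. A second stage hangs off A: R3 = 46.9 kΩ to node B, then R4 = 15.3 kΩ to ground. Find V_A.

V_A ≈ 4.28 V

The second stage (R3 + R4 = 62.20 kΩ) loads node A in parallel with R2.
R2 ‖ (R3+R4) = 6.717 kΩ.
So V_A = 17.1 × 0.2505 = 4.283 V.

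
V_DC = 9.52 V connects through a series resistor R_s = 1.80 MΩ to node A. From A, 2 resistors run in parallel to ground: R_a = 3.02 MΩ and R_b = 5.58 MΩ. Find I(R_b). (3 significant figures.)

Equivalent of the parallel group: R_p = 1.959 MΩ.
V_A by voltage divider: V_A = 9.52 × 1.959/(1.80 + 1.959) = 4.962 V.
Branch current I = V_A/R_b = 4.962/5.58 = 0.8892 µA.

I ≈ 0.889 µA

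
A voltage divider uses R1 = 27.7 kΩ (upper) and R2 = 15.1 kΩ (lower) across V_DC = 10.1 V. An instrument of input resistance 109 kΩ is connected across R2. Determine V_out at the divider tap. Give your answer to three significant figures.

The load sits in parallel with R2, giving an effective lower resistance R2' = R2·R_L/(R2+R_L) = 13.26 kΩ.
Then V_out = V_DC · R2'/(R1 + R2') = 10.1 × 13.26/40.96 = 3.270 V.

V_out ≈ 3.27 V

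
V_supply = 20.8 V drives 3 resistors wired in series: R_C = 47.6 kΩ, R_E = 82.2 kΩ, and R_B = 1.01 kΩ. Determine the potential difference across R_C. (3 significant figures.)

V ≈ 7.57 V

Series total: ΣR = 47.6 + 82.2 + 1.01 = 130.8 kΩ.
By the voltage-divider rule, V = 20.8 × 47.60/130.8 = 7.569 V.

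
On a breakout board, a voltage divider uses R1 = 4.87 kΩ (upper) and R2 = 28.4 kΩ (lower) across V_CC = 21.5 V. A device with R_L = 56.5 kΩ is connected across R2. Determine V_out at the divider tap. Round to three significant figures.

V_out ≈ 17.1 V

R2 ‖ R_L = (28.4 × 56.5)/(28.4 + 56.5) = 18.90 kΩ.
Voltage divider with the loaded lower leg: V_out = 21.5 × 18.90/(4.87 + 18.90) = 21.5 × 0.7951 = 17.10 V.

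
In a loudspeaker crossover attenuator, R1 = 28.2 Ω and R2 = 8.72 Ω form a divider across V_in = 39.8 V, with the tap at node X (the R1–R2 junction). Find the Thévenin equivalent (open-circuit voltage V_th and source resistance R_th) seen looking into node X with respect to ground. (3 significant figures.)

V_th is the unloaded tap voltage: V_in · R2/(R1+R2) = 39.8 × 0.2362 = 9.400 V.
Looking into X with the source shorted: R_th = R1·R2/(R1+R2) = 28.20 × 8.72/36.92 = 6.660 Ω.

V_th ≈ 9.40 V, R_th ≈ 6.66 Ω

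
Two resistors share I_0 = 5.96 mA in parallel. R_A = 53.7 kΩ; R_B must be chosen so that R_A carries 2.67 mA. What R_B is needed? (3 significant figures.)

R_B ≈ 43.6 kΩ

The fraction through R_A equals R_B/(R_A+R_B).
2.67/5.96 = R_B/(R_A + R_B) → R_B = R_A · (0.4480)/(1 − 0.4480) = 53.7 × 0.8116 = 43.58 kΩ.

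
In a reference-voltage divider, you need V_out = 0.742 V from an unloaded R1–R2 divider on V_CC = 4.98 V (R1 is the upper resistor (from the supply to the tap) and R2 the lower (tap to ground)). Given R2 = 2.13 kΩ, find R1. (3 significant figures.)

V_out/V_CC = R2/(R1+R2) = 0.1490.
R1 = R2·(1/k − 1) = 2.13 × 5.712 = 12.17 kΩ.

R1 ≈ 12.2 kΩ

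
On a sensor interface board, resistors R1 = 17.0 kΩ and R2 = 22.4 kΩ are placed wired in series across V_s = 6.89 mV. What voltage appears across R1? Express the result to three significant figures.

Series total: ΣR = 17.0 + 22.4 = 39.40 kΩ.
V = V_s · R/ΣR = 6.89 × 0.4315 = 2.973 mV.

V ≈ 2.97 mV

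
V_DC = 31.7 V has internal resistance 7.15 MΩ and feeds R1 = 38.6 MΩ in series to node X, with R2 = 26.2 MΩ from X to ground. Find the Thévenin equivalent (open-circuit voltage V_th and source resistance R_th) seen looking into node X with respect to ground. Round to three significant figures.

R1' = 7.15 + 38.6 = 45.75 MΩ (source resistance + R1).
V_th is the unloaded tap voltage: V_DC · R2/(R1'+R2) = 31.7 × 0.3641 = 11.54 V.
With V_DC suppressed (replaced by a short), R_th = R1' ‖ R2 = (45.75 × 26.2)/(45.75 + 26.2) = 16.66 MΩ.

V_th ≈ 11.5 V, R_th ≈ 16.7 MΩ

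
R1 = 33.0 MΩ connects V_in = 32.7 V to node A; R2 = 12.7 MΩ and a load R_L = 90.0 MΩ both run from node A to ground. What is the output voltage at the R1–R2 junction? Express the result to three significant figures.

First combine the lower leg with the load: R2 ‖ R_L = 11.13 MΩ.
Voltage divider with the loaded lower leg: V_out = 32.7 × 11.13/(33.0 + 11.13) = 32.7 × 0.2522 = 8.247 V.
(Unloaded it would be 9.09 V; the load pulls it down.)

V_out ≈ 8.25 V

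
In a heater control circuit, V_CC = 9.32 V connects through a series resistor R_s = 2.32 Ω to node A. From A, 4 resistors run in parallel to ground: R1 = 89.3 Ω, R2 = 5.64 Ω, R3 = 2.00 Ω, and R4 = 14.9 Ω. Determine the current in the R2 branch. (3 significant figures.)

I ≈ 0.600 A

Combine the parallel branches: R_p = (1/89.3 + 1/5.64 + 1/2.00 + 1/14.9)⁻¹ = 1.323 Ω.
Node voltage V_A = V_CC · R_p/(R_s + R_p) = 9.32 × 0.3632 = 3.385 V.
Branch current I = V_A/R2 = 3.385/5.64 = 0.6002 A.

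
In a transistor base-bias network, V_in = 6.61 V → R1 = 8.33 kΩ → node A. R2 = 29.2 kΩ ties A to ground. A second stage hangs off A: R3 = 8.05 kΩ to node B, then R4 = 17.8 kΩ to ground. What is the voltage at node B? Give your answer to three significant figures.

V_B ≈ 2.83 V

The second stage (R3 + R4 = 25.85 kΩ) loads node A in parallel with R2.
R2 ‖ (R3+R4) = 13.71 kΩ.
First divider: V_A = V_in · 13.71/(8.33 + 13.71) = 4.112 V.
Then the unloaded second divider: V_B = V_A × R4/(R3+R4) = 4.112 × 0.6886 = 2.831 V.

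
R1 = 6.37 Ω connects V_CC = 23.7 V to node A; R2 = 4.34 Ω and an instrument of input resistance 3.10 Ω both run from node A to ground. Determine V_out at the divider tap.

V_out ≈ 5.24 V

The load sits in parallel with R2, giving an effective lower resistance R2' = R2·R_L/(R2+R_L) = 1.808 Ω.
Now apply the divider: V_out = 23.7 × 0.2211 = 5.240 V.
(Unloaded it would be 9.60 V; the load pulls it down.)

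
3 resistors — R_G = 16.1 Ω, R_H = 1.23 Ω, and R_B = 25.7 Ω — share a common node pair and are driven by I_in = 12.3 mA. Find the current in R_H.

ΣG = 1/16.1 + 1/1.23 + 1/25.7 = 0.9140.
By the current-divider rule, I = I_in · G_k/ΣG = 12.3 × 0.8895 = 10.94 mA.

I ≈ 10.9 mA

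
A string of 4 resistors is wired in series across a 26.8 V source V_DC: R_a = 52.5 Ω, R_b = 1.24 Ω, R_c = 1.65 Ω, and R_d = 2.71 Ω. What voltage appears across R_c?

V ≈ 0.761 V

Series total: ΣR = 52.5 + 1.24 + 1.65 + 2.71 = 58.10 Ω.
V = V_DC · R/ΣR = 26.8 × 0.02840 = 0.7611 V.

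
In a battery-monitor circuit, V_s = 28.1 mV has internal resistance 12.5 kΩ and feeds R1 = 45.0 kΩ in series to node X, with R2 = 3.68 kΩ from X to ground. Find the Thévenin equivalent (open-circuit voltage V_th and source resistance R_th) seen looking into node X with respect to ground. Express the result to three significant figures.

V_th ≈ 1.69 mV, R_th ≈ 3.46 kΩ

R1' = 12.5 + 45.0 = 57.50 kΩ (source resistance + R1).
With X open, the divider is unloaded: V_th = 28.1 × 3.68/61.18 = 1.690 mV.
Looking into X with the source shorted: R_th = R1'·R2/(R1'+R2) = 57.50 × 3.68/61.18 = 3.459 kΩ.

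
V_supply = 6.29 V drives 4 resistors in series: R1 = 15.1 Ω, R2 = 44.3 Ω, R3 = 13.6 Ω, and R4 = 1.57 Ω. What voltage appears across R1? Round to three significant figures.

V ≈ 1.27 V

Series total: ΣR = 15.1 + 44.3 + 13.6 + 1.57 = 74.57 Ω.
Voltage divider: V = V_supply · (15.10 / 74.57) = 6.29 × 0.2025 = 1.274 V.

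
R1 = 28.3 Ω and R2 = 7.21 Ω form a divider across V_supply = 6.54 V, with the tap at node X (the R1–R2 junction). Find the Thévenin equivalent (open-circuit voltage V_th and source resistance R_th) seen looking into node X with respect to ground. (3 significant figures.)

V_th ≈ 1.33 V, R_th ≈ 5.75 Ω

V_th is the unloaded tap voltage: V_supply · R2/(R1+R2) = 6.54 × 0.2030 = 1.328 V.
With V_supply suppressed (replaced by a short), R_th = R1 ‖ R2 = (28.30 × 7.21)/(28.30 + 7.21) = 5.746 Ω.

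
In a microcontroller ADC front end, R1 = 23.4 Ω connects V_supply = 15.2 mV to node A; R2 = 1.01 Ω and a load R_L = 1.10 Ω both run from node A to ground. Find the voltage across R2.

First combine the lower leg with the load: R2 ‖ R_L = 0.5265 Ω.
Now apply the divider: V_out = 15.2 × 0.02201 = 0.3345 mV.

V_out ≈ 0.334 mV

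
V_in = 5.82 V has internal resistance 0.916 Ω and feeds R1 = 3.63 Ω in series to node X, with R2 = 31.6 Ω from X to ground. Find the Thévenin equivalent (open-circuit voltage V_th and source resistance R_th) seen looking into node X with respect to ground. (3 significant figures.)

R1' = 0.916 + 3.63 = 4.546 Ω (source resistance + R1).
With X open, the divider is unloaded: V_th = 5.82 × 31.6/36.15 = 5.088 V.
With V_in suppressed (replaced by a short), R_th = R1' ‖ R2 = (4.546 × 31.6)/(4.546 + 31.6) = 3.974 Ω.

V_th ≈ 5.09 V, R_th ≈ 3.97 Ω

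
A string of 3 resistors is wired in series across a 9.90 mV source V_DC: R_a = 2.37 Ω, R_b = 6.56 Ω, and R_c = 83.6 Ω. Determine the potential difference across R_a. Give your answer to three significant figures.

V ≈ 0.254 mV

ΣR = 2.37 + 6.56 + 83.6 = 92.53 Ω.
By the voltage-divider rule, V = 9.90 × 2.370/92.53 = 0.2536 mV.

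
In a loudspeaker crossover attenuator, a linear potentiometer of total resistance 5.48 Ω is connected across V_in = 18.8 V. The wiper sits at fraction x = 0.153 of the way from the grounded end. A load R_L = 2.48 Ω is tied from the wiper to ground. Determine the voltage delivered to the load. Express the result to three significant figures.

The pot divides into 4.642 Ω above the wiper and 0.8384 Ω below.
Lower segment in parallel with the load: 0.8384 ‖ 2.48 = 0.6266 Ω.
Then V_out = V_in · 0.6266/(4.642 + 0.6266) = 2.236 V.

V_out ≈ 2.24 V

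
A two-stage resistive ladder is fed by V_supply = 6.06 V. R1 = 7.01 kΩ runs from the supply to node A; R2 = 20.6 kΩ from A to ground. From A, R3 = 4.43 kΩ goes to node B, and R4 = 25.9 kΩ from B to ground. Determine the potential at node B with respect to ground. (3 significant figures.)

V_B ≈ 3.29 V

Looking into the second stage from A: R3 + R4 = 30.33 kΩ appears in parallel with R2.
Effective lower resistance at A: R2 ‖ 30.33 = 12.27 kΩ.
So V_A = 6.06 × 0.6364 = 3.856 V.
Stage 2 is unloaded, so V_B = V_A · R4/(R3+R4) = 3.856 × 25.9/30.33 = 3.293 V.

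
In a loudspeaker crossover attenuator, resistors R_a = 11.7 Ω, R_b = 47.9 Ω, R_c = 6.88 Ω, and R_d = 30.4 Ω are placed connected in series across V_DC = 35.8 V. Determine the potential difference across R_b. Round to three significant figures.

V ≈ 17.7 V

Total series resistance ΣR = 11.7 + 47.9 + 6.88 + 30.4 = 96.88 Ω.
Voltage divider: V = V_DC · (47.90 / 96.88) = 35.8 × 0.4944 = 17.70 V.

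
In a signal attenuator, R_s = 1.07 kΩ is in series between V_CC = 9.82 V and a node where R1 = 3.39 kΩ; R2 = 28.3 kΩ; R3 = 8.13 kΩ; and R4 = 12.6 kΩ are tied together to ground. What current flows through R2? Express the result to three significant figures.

I ≈ 0.221 mA

Combine the parallel branches: R_p = (1/3.39 + 1/28.3 + 1/8.13 + 1/12.6)⁻¹ = 1.877 kΩ.
V_A by voltage divider: V_A = 9.82 × 1.877/(1.07 + 1.877) = 6.255 V.
Branch current I = V_A/R2 = 6.255/28.3 = 0.2210 mA.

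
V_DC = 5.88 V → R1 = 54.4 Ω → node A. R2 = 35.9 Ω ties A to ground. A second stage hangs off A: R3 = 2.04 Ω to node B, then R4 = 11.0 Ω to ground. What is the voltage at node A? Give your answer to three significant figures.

The second stage (R3 + R4 = 13.04 Ω) loads node A in parallel with R2.
R2 ‖ (R3+R4) = 9.566 Ω.
V_A = 5.88 × 9.566/(54.4 + 9.566) = 0.8793 V.

V_A ≈ 0.879 V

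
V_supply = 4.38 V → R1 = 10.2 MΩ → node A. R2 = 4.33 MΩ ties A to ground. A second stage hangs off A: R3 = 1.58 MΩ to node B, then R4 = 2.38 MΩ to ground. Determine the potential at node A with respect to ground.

V_A ≈ 0.738 V

The second stage (R3 + R4 = 3.960 MΩ) loads node A in parallel with R2.
Effective lower resistance at A: R2 ‖ 3.960 = 2.068 MΩ.
V_A = 4.38 × 2.068/(10.2 + 2.068) = 0.7384 V.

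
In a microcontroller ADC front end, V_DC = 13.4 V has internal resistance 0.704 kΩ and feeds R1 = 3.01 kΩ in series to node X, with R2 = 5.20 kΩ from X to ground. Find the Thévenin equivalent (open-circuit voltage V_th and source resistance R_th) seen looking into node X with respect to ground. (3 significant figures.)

R1' = 0.704 + 3.01 = 3.714 kΩ (source resistance + R1).
With X open, the divider is unloaded: V_th = 13.4 × 5.20/8.914 = 7.817 V.
Looking into X with the source shorted: R_th = R1'·R2/(R1'+R2) = 3.714 × 5.20/8.914 = 2.167 kΩ.

V_th ≈ 7.82 V, R_th ≈ 2.17 kΩ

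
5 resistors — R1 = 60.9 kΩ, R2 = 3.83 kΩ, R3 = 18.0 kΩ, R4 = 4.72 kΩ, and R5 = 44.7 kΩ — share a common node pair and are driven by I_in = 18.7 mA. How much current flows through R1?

Conductances: ΣG = 1/60.9 + 1/3.83 + 1/18.0 + 1/4.72 + 1/44.7 = 0.5673 (1/kΩ).
R1 takes the fraction G_k/ΣG = 0.01642/0.5673 = 0.02894, so I = 18.7 × 0.02894 = 0.5413 mA.

I ≈ 0.541 mA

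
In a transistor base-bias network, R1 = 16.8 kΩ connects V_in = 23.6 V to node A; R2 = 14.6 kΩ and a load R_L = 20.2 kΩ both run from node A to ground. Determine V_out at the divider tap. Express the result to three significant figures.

V_out ≈ 7.91 V

The load sits in parallel with R2, giving an effective lower resistance R2' = R2·R_L/(R2+R_L) = 8.475 kΩ.
Voltage divider with the loaded lower leg: V_out = 23.6 × 8.475/(16.8 + 8.475) = 23.6 × 0.3353 = 7.913 V.
(Unloaded it would be 11.0 V; the load pulls it down.)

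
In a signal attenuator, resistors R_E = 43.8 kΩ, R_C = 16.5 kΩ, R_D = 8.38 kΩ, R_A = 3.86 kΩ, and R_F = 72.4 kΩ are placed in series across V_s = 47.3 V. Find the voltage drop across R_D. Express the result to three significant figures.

Total series resistance ΣR = 43.8 + 16.5 + 8.38 + 3.86 + 72.4 = 144.9 kΩ.
V = V_s · R/ΣR = 47.3 × 0.05782 = 2.735 V.

V ≈ 2.73 V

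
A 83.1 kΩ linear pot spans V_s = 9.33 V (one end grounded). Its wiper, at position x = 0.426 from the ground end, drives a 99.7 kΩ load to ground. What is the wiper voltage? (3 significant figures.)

V_out ≈ 3.30 V

The pot divides into 47.70 kΩ above the wiper and 35.40 kΩ below.
Lower segment in parallel with the load: 35.40 ‖ 99.7 = 26.12 kΩ.
V_out = 9.33 × 26.12/(47.70 + 26.12) = 3.302 V.
(Unloaded: V_out = x·V_s = 3.97 V.)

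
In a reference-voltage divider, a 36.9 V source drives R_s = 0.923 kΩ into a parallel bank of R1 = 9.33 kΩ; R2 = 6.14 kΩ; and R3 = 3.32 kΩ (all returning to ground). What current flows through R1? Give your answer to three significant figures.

I ≈ 2.59 mA

Equivalent of the parallel group: R_p = 1.751 kΩ.
Node voltage V_A = V_s · R_p/(R_s + R_p) = 36.9 × 0.6548 = 24.16 V.
Branch current I = V_A/R1 = 24.16/9.33 = 2.590 mA.
(Check via current divider: I_total = 13.80 mA; share G_k/ΣG = 0.1876 → same result.)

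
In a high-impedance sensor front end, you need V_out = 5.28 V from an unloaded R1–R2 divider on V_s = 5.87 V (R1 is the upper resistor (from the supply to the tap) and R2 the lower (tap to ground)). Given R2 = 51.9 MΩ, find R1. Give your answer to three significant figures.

R1 ≈ 5.80 MΩ

V_out/V_s = R2/(R1+R2) = 0.8995.
Rearranging, R1 = R2·(1−k)/k = 51.9 × 0.1117 = 5.799 MΩ.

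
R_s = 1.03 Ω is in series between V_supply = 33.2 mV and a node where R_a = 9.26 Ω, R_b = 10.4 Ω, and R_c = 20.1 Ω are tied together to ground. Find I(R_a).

Combine the parallel branches: R_p = (1/9.26 + 1/10.4 + 1/20.1)⁻¹ = 3.939 Ω.
V_A by voltage divider: V_A = 33.2 × 3.939/(1.03 + 3.939) = 26.32 mV.
Branch current I = V_A/R_a = 26.32/9.26 = 2.842 mA.

I ≈ 2.84 mA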